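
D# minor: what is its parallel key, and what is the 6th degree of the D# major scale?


Solution.
Parallel keys share the same tonic but differ in mode
D# minor → parallel is D# major
D# major scale: D# E# F## G# A# B# C##
= D# major; 6th degree = B#


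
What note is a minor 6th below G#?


Let's work it out.
A 6th spans 6 letter names, so from G we land on B
A minor 6th = 8 semitones below G#
Spell B at that pitch: B#
= B#


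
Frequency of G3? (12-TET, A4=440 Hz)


Let's work it out.
f = 440 × 2^(n/12) where n = semitones from A4
G3: -14 semitones from A4
f = 440 × 2^(-14/12)
f = 196.00 Hz


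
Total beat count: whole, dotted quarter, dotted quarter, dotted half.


Solution.
Beat values:
  whole = 4 beats
  dotted quarter = 1.5 beats
  dotted quarter = 1.5 beats
  dotted half = 3 beats
Sum = 4 + 1.5 + 1.5 + 3
= 10 beats


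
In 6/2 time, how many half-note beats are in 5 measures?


Let's work it out.
Time signature 6/2: the bottom number 2 means the half note gets one count
The top number 6 means 6 half-note beats per measure
Total = 6 × 5 measures
= 30 half-note beats


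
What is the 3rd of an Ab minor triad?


Minor triad = root + minor 3rd (3 semitones) + perfect 5th (7 semitones)
A triad on Ab stacks thirds, so the chord tones use letter names A-C-E
Root: Ab
Minor 3rd above Ab: Cb
Perfect 5th above Ab: Eb
The 3rd = Cb


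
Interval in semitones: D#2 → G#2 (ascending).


Step by step:
Absolute semitone position = octave×12 + chromatic position
D#2: 2×12 + 3 = 27
G#2: 2×12 + 8 = 32
Difference = 32 - 27 = 5
= 5 semitones


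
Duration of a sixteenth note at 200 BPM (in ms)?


Let's work it out.
One quarter-note beat = 60000 / BPM = 60000 / 200 ms
Sixteenth note = 1/4 × quarter note
Duration = 1/4 × 60000 / 200 = 15000 / 200
= 75.0 ms


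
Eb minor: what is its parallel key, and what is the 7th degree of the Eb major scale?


Step by step:
Parallel keys share the same tonic but differ in mode
Eb minor → parallel is Eb major
Eb major scale: Eb F G Ab Bb C D
= Eb major; 7th degree = D


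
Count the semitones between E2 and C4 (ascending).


Absolute semitone position = octave×12 + chromatic position
E2: 2×12 + 4 = 28
C4: 4×12 + 0 = 48
Difference = 48 - 28 = 20
= 20 semitones


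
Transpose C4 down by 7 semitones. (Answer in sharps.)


Step by step:
C4: chromatic position 0 in octave 4 → absolute = 4×12 + 0 = 48
Transpose down 7: 48 - 7 = 41
41 = 3×12 + 5 → F in octave 3
Result = F3


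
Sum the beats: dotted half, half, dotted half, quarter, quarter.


Step by step:
Beat values:
  dotted half = 3 beats
  half = 2 beats
  dotted half = 3 beats
  quarter = 1 beat
  quarter = 1 beat
Sum = 3 + 2 + 3 + 1 + 1
= 10 beats


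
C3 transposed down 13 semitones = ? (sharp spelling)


C3: chromatic position 0 in octave 3 → absolute = 3×12 + 0 = 36
Transpose down 13: 36 - 13 = 23
23 = 1×12 + 11 → B in octave 1
Result = B1


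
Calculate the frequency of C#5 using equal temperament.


f = 440 × 2^(n/12) where n = semitones from A4
C#5: 4 semitones from A4
f = 440 × 2^(4/12)
f = 554.37 Hz


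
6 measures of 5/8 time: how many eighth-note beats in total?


Reasoning:
Time signature 5/8: the bottom number 8 means the eighth note gets one count
The top number 5 means 5 eighth-note beats per measure
Total = 5 × 6 measures
= 30 eighth-note beats


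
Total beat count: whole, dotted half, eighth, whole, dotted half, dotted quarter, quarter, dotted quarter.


Let's work it out.
Beat values:
  whole = 4 beats
  dotted half = 3 beats
  eighth = 0.5 beats
  whole = 4 beats
  dotted half = 3 beats
  dotted quarter = 1.5 beats
  quarter = 1 beat
  dotted quarter = 1.5 beats
Sum = 4 + 3 + 0.5 + 4 + 3 + 1.5 + 1 + 1.5
= 18.5 beats


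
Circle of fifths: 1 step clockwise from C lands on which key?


Working:
Each clockwise step on the circle of fifths moves up a perfect 5th
From C: C → G
= G


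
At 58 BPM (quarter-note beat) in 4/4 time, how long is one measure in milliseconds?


Step by step:
Quarter-note beat duration = 60000 / 58 ms
Beats per measure (4/4) = 4
One measure = 4 × 60000 / 58 = 240000 / 58 ms
= 4137.9 ms


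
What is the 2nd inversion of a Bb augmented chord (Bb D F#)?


Root position: Bb D F#
2nd inversion: move root and 3rd up an octave
Bass note: F#
Notes (bottom to top) = F# Bb D


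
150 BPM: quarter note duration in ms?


One quarter-note beat = 60000 / BPM = 60000 / 150 ms
Duration = 60000 / 150
= 400.0 ms


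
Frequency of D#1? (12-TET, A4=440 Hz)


Step by step:
f = 440 × 2^(n/12) where n = semitones from A4
D#1: -42 semitones from A4
f = 440 × 2^(-42/12)
f = 38.89 Hz


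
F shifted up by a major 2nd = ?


Step by step:
major 2nd: 2 letter names, 2 semitones
Letter: F + 1 → G
Pitch: F + 2 semitones, spelled as a G → G
= G


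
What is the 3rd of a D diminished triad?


Step by step:
Diminished triad = root + minor 3rd (3 semitones) + diminished 5th (6 semitones)
A triad on D stacks thirds, so the chord tones use letter names D-F-A
Root: D
Minor 3rd above D: F
Diminished 5th above D: Ab
The 3rd = F


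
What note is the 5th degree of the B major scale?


Step by step:
Major scale pattern: W-W-H-W-W-W-H (2-2-1-2-2-2-1 semitones)
Starting from B:
  B + 2 semitones → C#
  C# + 2 semitones → D#
  D# + 1 semitone → E
  E + 2 semitones → F#
  F# + 2 semitones → G#
  G# + 2 semitones → A#
  A# + 1 semitone → B
Scale: B C# D# E F# G# A#
Degree 5 = F#


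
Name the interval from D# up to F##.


Step by step:
Letter names: D → F spans 3 letter names → a 3rd
Semitones: D# → F## = 4 half-steps
A 3rd of 4 semitones is a major 3rd
= major 3rd


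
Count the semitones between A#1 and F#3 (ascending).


Let's work it out.
Absolute semitone position = octave×12 + chromatic position
A#1: 1×12 + 10 = 22
F#3: 3×12 + 6 = 42
Difference = 42 - 22 = 20
= 20 semitones


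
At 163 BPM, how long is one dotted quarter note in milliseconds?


One quarter-note beat = 60000 / BPM = 60000 / 163 ms
Dotted quarter note = 3/2 × quarter note
Duration = 3/2 × 60000 / 163 = 90000 / 163
= 552.1 ms


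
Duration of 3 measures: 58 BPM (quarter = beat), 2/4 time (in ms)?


Step by step:
Quarter-note beat duration = 60000 / 58 ms
Beats per measure (2/4) = 2
One measure = 2 × 60000 / 58 = 120000 / 58 ms
3 measures = 3 × 120000 / 58 = 360000 / 58
= 6206.9 ms


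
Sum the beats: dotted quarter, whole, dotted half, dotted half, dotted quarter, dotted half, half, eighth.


Beat values:
  dotted quarter = 1.5 beats
  whole = 4 beats
  dotted half = 3 beats
  dotted half = 3 beats
  dotted quarter = 1.5 beats
  dotted half = 3 beats
  half = 2 beats
  eighth = 0.5 beats
Sum = 1.5 + 4 + 3 + 3 + 1.5 + 3 + 2 + 0.5
= 18.5 beats


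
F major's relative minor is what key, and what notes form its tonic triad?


Solution.
The relative minor shares the major's key signature and starts on its 6th degree
6th degree = a major 6th above the tonic; a major 6th above F is D
→ relative minor of F major is D minor
Tonic triad of D minor = root + minor 3rd + perfect 5th = D F A
= D minor; triad = D F A


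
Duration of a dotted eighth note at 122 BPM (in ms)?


One quarter-note beat = 60000 / BPM = 60000 / 122 ms
Dotted eighth note = 3/4 × quarter note
Duration = 3/4 × 60000 / 122 = 45000 / 122
= 368.9 ms


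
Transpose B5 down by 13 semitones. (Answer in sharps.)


Step by step:
B5: chromatic position 11 in octave 5 → absolute = 5×12 + 11 = 71
Transpose down 13: 71 - 13 = 58
58 = 4×12 + 10 → A# in octave 4
Result = A#4


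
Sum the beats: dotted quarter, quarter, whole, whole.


Beat values:
  dotted quarter = 1.5 beats
  quarter = 1 beat
  whole = 4 beats
  whole = 4 beats
Sum = 1.5 + 1 + 4 + 4
= 10.5 beats


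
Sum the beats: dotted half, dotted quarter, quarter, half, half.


Solution.
Beat values:
  dotted half = 3 beats
  dotted quarter = 1.5 beats
  quarter = 1 beat
  half = 2 beats
  half = 2 beats
Sum = 3 + 1.5 + 1 + 2 + 2
= 9.5 beats


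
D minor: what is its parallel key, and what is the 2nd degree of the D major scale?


Let's work it out.
Parallel keys share the same tonic but differ in mode
D minor → parallel is D major
D major scale: D E F# G A B C#
= D major; 2nd degree = E


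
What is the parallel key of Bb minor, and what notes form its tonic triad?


Parallel keys share the same tonic but differ in mode
Bb minor → parallel is Bb major
Tonic triad of Bb major = Bb D F
= Bb major; triad = Bb D F


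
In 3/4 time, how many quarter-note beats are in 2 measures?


Time signature 3/4: the bottom number 4 means the quarter note gets one count
The top number 3 means 3 quarter-note beats per measure
Total = 3 × 2 measures
= 6 quarter-note beats


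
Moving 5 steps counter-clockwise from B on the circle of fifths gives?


Each counter-clockwise step moves down a perfect 5th (= up a perfect 4th)
From B: B → E → A → D → G → C
= C


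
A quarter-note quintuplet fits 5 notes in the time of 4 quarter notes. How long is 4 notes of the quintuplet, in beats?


Working:
Quintuplet: 5 notes occupy the space of 4 quarter notes
Space = 4 × 1 = 4 beats
Each quintuplet note = 4 / 5 = 4/5 beats
4 notes = 4 × 4/5 = 16/5
= 16/5 beats


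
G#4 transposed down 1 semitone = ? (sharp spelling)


G#4: chromatic position 8 in octave 4 → absolute = 4×12 + 8 = 56
Transpose down 1: 56 - 1 = 55
55 = 4×12 + 7 → G in octave 4
Result = G4


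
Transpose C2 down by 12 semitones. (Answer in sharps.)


C2: chromatic position 0 in octave 2 → absolute = 2×12 + 0 = 24
Transpose down 12: 24 - 12 = 12
12 = 1×12 + 0 → C in octave 1
Result = C1


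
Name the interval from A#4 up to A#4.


Working:
Letter names: A → A spans 1 letter name → a unison
Semitones: A#4 → A#4 = 0 half-steps
A unison of 0 semitones is a perfect unison
= perfect unison


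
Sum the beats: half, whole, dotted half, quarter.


Reasoning:
Beat values:
  half = 2 beats
  whole = 4 beats
  dotted half = 3 beats
  quarter = 1 beat
Sum = 2 + 4 + 3 + 1
= 10 beats


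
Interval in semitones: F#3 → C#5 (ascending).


Step by step:
Absolute semitone position = octave×12 + chromatic position
F#3: 3×12 + 6 = 42
C#5: 5×12 + 1 = 61
Difference = 61 - 42 = 19
= 19 semitones


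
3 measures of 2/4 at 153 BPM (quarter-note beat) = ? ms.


Step by step:
Quarter-note beat duration = 60000 / 153 ms
Beats per measure (2/4) = 2
One measure = 2 × 60000 / 153 = 120000 / 153 ms
3 measures = 3 × 120000 / 153 = 360000 / 153
= 2352.9 ms


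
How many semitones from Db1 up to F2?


Working:
Absolute semitone position = octave×12 + chromatic position
Db1: 1×12 + 1 = 13
F2: 2×12 + 5 = 29
Difference = 29 - 13 = 16
= 16 semitones


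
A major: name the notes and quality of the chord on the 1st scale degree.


Working:
A major scale: A B C# D E F# G#
Diatonic triad on degree 1 stacks scale notes 1, 3, 5: A C# E
A→C# = 4 semitones; A→E = 7 semitones → major triad
= A C# E (major)


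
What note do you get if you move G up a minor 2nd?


Solution.
minor 2nd: 2 letter names, 1 semitones
Letter: G + 1 → A
Pitch: G + 1 semitones, spelled as an A → Ab
= Ab


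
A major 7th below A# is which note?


Working:
A 7th spans 7 letter names, so from A we land on B
A major 7th = 11 semitones below A#
Spell B at that pitch: B
= B


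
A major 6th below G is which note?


A 6th spans 6 letter names, so from G we land on B
A major 6th = 9 semitones below G
Spell B at that pitch: Bb
= Bb


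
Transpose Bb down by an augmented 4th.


Working:
augmented 4th: 4 letter names, 6 semitones
Letter: B - 3 → F
Pitch: Bb - 6 semitones, spelled as an F → Fb
= Fb


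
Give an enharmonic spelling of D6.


Working:
Enharmonic notes sound the same pitch but are spelled with different letter names
D and Ebb name the same pitch class
= Ebb6


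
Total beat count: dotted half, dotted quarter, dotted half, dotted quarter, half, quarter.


Beat values:
  dotted half = 3 beats
  dotted quarter = 1.5 beats
  dotted half = 3 beats
  dotted quarter = 1.5 beats
  half = 2 beats
  quarter = 1 beat
Sum = 3 + 1.5 + 3 + 1.5 + 2 + 1
= 12 beats


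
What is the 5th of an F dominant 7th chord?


Step by step:
Dominant 7th chord = root + major 3rd + perfect 5th + minor 7th
Seventh chords stack in thirds, so the letter names are F-A-C-E
Root: F
Major 3rd above F: A
Perfect 5th above F: C
Minor 7th above F: Eb
The 5th = C


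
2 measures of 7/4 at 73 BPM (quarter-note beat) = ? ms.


Quarter-note beat duration = 60000 / 73 ms
Beats per measure (7/4) = 7
One measure = 7 × 60000 / 73 = 420000 / 73 ms
2 measures = 2 × 420000 / 73 = 840000 / 73
= 11506.8 ms


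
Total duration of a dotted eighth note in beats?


Step by step:
Base eighth note = 1/2 beats
Dot 1 adds half the previous value: +1/4
One dotted eighth = 1/2 + 1/4 = 3/4
= 3/4 beats


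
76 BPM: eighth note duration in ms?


Reasoning:
One quarter-note beat = 60000 / BPM = 60000 / 76 ms
Eighth note = 1/2 × quarter note
Duration = 1/2 × 60000 / 76 = 30000 / 76
= 394.7 ms


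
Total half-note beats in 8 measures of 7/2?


Time signature 7/2: the bottom number 2 means the half note gets one count
The top number 7 means 7 half-note beats per measure
Total = 7 × 8 measures
= 56 half-note beats


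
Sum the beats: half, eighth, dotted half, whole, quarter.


Reasoning:
Beat values:
  half = 2 beats
  eighth = 0.5 beats
  dotted half = 3 beats
  whole = 4 beats
  quarter = 1 beat
Sum = 2 + 0.5 + 3 + 4 + 1
= 10.5 beats


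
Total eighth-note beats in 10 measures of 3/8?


Solution.
Time signature 3/8: the bottom number 8 means the eighth note gets one count
The top number 3 means 3 eighth-note beats per measure
Total = 3 × 10 measures
= 30 eighth-note beats


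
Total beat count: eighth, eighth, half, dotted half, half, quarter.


Reasoning:
Beat values:
  eighth = 0.5 beats
  eighth = 0.5 beats
  half = 2 beats
  dotted half = 3 beats
  half = 2 beats
  quarter = 1 beat
Sum = 0.5 + 0.5 + 2 + 3 + 2 + 1
= 9 beats


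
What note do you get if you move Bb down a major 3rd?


Let's work it out.
major 3rd: 3 letter names, 4 semitones
Letter: B - 2 → G
Pitch: Bb - 4 semitones, spelled as a G → Gb
= Gb


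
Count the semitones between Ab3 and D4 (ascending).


Reasoning:
Absolute semitone position = octave×12 + chromatic position
Ab3: 3×12 + 8 = 44
D4: 4×12 + 2 = 50
Difference = 50 - 44 = 6
= 6 semitones


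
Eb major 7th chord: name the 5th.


Working:
Major 7th chord = root + major 3rd + perfect 5th + major 7th
Seventh chords stack in thirds, so the letter names are E-G-B-D
Root: Eb
Major 3rd above Eb: G
Perfect 5th above Eb: Bb
Major 7th above Eb: D
The 5th = Bb


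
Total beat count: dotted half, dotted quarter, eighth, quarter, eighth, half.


Step by step:
Beat values:
  dotted half = 3 beats
  dotted quarter = 1.5 beats
  eighth = 0.5 beats
  quarter = 1 beat
  eighth = 0.5 beats
  half = 2 beats
Sum = 3 + 1.5 + 0.5 + 1 + 0.5 + 2
= 8.5 beats


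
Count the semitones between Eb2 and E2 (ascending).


Step by step:
Absolute semitone position = octave×12 + chromatic position
Eb2: 2×12 + 3 = 27
E2: 2×12 + 4 = 28
Difference = 28 - 27 = 1
= 1 semitone


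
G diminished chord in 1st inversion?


Let's work it out.
Root position: G Bb Db
1st inversion: move root up an octave
Bass note: Bb
Notes (bottom to top) = Bb Db G


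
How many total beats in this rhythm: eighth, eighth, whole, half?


Beat values:
  eighth = 0.5 beats
  eighth = 0.5 beats
  whole = 4 beats
  half = 2 beats
Sum = 0.5 + 0.5 + 4 + 2
= 7 beats


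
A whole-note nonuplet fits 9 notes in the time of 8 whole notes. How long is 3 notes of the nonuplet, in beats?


Reasoning:
Nonuplet: 9 notes occupy the space of 8 whole notes
Space = 8 × 4 = 32 beats
Each nonuplet note = 32 / 9 = 32/9 beats
3 notes = 3 × 32/9 = 32/3
= 32/3 beats


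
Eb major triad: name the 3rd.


Working:
Major triad = root + major 3rd (4 semitones) + perfect 5th (7 semitones)
A triad on Eb stacks thirds, so the chord tones use letter names E-G-B
Root: Eb
Major 3rd above Eb: G
Perfect 5th above Eb: Bb
The 3rd = G


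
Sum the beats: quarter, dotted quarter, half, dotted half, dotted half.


Reasoning:
Beat values:
  quarter = 1 beat
  dotted quarter = 1.5 beats
  half = 2 beats
  dotted half = 3 beats
  dotted half = 3 beats
Sum = 1 + 1.5 + 2 + 3 + 3
= 10.5 beats


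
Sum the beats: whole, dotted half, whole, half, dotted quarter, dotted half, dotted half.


Reasoning:
Beat values:
  whole = 4 beats
  dotted half = 3 beats
  whole = 4 beats
  half = 2 beats
  dotted quarter = 1.5 beats
  dotted half = 3 beats
  dotted half = 3 beats
Sum = 4 + 3 + 4 + 2 + 1.5 + 3 + 3
= 20.5 beats


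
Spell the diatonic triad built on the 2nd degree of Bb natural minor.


Bb natural minor scale: Bb C Db Eb F Gb Ab
Diatonic triad on degree 2 stacks scale notes 2, 4, 6: C Eb Gb
C→Eb = 3 semitones; C→Gb = 6 semitones → diminished triad
= C Eb Gb (diminished)


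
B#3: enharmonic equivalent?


Step by step:
Enharmonic notes sound the same pitch but are spelled with different letter names
B# and C name the same pitch class
Octave numbers change at C, so B#3 = C4
= C4


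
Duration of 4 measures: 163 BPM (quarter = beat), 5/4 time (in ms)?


Step by step:
Quarter-note beat duration = 60000 / 163 ms
Beats per measure (5/4) = 5
One measure = 5 × 60000 / 163 = 300000 / 163 ms
4 measures = 4 × 300000 / 163 = 1200000 / 163
= 7362.0 ms


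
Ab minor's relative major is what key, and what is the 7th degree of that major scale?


Solution.
The relative major shares the key signature and is a minor 3rd above the minor tonic
A minor 3rd above Ab is Cb
→ relative major of Ab minor is Cb major
Cb major scale: Cb Db Eb Fb Gb Ab Bb
= Cb major; 7th degree = Bb


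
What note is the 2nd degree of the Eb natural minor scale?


Natural minor scale pattern: W-H-W-W-H-W-W (2-1-2-2-1-2-2 semitones)
Starting from Eb:
  Eb + 2 semitones → F
  F + 1 semitone → Gb
  Gb + 2 semitones → Ab
  Ab + 2 semitones → Bb
  Bb + 1 semitone → Cb
  Cb + 2 semitones → Db
  Db + 2 semitones → Eb
Scale: Eb F Gb Ab Bb Cb Db
Degree 2 = F


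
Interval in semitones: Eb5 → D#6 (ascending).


Working:
Absolute semitone position = octave×12 + chromatic position
Eb5: 5×12 + 3 = 63
D#6: 6×12 + 3 = 75
Difference = 75 - 63 = 12
= 12 semitones


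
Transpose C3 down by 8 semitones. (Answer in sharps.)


Let's work it out.
C3: chromatic position 0 in octave 3 → absolute = 3×12 + 0 = 36
Transpose down 8: 36 - 8 = 28
28 = 2×12 + 4 → E in octave 2
Result = E2


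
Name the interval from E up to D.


Let's work it out.
Letter names: E → D spans 7 letter names → a 7th
Semitones: E → D = 10 half-steps
A 7th of 10 semitones is a minor 7th
= minor 7th


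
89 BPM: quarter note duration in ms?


Reasoning:
One quarter-note beat = 60000 / BPM = 60000 / 89 ms
Duration = 60000 / 89
= 674.2 ms


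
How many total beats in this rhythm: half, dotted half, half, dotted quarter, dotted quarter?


Solution.
Beat values:
  half = 2 beats
  dotted half = 3 beats
  half = 2 beats
  dotted quarter = 1.5 beats
  dotted quarter = 1.5 beats
Sum = 2 + 3 + 2 + 1.5 + 1.5
= 10 beats


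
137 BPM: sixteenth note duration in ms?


Reasoning:
One quarter-note beat = 60000 / BPM = 60000 / 137 ms
Sixteenth note = 1/4 × quarter note
Duration = 1/4 × 60000 / 137 = 15000 / 137
= 109.5 ms


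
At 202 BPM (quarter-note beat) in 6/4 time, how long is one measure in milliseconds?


Working:
Quarter-note beat duration = 60000 / 202 ms
Beats per measure (6/4) = 6
One measure = 6 × 60000 / 202 = 360000 / 202 ms
= 1782.2 ms


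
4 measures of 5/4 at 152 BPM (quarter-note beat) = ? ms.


Let's work it out.
Quarter-note beat duration = 60000 / 152 ms
Beats per measure (5/4) = 5
One measure = 5 × 60000 / 152 = 300000 / 152 ms
4 measures = 4 × 300000 / 152 = 1200000 / 152
= 7894.7 ms


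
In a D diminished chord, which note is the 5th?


Working:
Diminished triad = root + minor 3rd (3 semitones) + diminished 5th (6 semitones)
A triad on D stacks thirds, so the chord tones use letter names D-F-A
Root: D
Minor 3rd above D: F
Diminished 5th above D: Ab
The 5th = Ab


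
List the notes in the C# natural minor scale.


Step by step:
Natural minor scale pattern: W-H-W-W-H-W-W (2-1-2-2-1-2-2 semitones)
Starting from C#:
  C# + 2 semitones → D#
  D# + 1 semitone → E
  E + 2 semitones → F#
  F# + 2 semitones → G#
  G# + 1 semitone → A
  A + 2 semitones → B
  B + 2 semitones → C#
Scale = C# D# E F# G# A B


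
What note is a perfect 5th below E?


Working:
A 5th spans 5 letter names, so from E we land on A
A perfect 5th = 7 semitones below E
Spell A at that pitch: A
= A


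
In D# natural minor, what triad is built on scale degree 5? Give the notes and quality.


Let's work it out.
D# natural minor scale: D# E# F# G# A# B C#
Diatonic triad on degree 5 stacks scale notes 5, 7, 2: A# C# E#
A#→C# = 3 semitones; A#→E# = 7 semitones → minor triad
= A# C# E# (minor)


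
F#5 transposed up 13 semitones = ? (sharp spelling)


Solution.
F#5: chromatic position 6 in octave 5 → absolute = 5×12 + 6 = 66
Transpose up 13: 66 + 13 = 79
79 = 6×12 + 7 → G in octave 6
Result = G6


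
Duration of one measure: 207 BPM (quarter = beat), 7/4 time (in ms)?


Solution.
Quarter-note beat duration = 60000 / 207 ms
Beats per measure (7/4) = 7
One measure = 7 × 60000 / 207 = 420000 / 207 ms
= 2029.0 ms


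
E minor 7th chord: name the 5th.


Let's work it out.
Minor 7th chord = root + minor 3rd + perfect 5th + minor 7th
Seventh chords stack in thirds, so the letter names are E-G-B-D
Root: E
Minor 3rd above E: G
Perfect 5th above E: B
Minor 7th above E: D
The 5th = B


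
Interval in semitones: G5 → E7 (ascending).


Reasoning:
Absolute semitone position = octave×12 + chromatic position
G5: 5×12 + 7 = 67
E7: 7×12 + 4 = 88
Difference = 88 - 67 = 21
= 21 semitones


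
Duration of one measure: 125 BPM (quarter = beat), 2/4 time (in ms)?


Quarter-note beat duration = 60000 / 125 ms
Beats per measure (2/4) = 2
One measure = 2 × 60000 / 125 = 120000 / 125 ms
= 960.0 ms


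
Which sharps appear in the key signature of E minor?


Reasoning:
Sharp minor keys follow the circle of fifths: A(0), E(1), B(2), F#(3), C#(4), G#(5), D#(6), A#(7)
E minor has 1 sharp
Order of sharps: F# C# G# D# A# E# B# → first 1: F#
= F#


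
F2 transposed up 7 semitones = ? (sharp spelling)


Reasoning:
F2: chromatic position 5 in octave 2 → absolute = 2×12 + 5 = 29
Transpose up 7: 29 + 7 = 36
36 = 3×12 + 0 → C in octave 3
Result = C3


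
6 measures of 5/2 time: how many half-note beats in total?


Let's work it out.
Time signature 5/2: the bottom number 2 means the half note gets one count
The top number 5 means 5 half-note beats per measure
Total = 5 × 6 measures
= 30 half-note beats


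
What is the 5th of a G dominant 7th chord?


Let's work it out.
Dominant 7th chord = root + major 3rd + perfect 5th + minor 7th
Seventh chords stack in thirds, so the letter names are G-B-D-F
Root: G
Major 3rd above G: B
Perfect 5th above G: D
Minor 7th above G: F
The 5th = D


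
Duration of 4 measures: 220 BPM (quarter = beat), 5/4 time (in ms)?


Working:
Quarter-note beat duration = 60000 / 220 ms
Beats per measure (5/4) = 5
One measure = 5 × 60000 / 220 = 300000 / 220 ms
4 measures = 4 × 300000 / 220 = 1200000 / 220
= 5454.5 ms


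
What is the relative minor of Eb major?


Reasoning:
The relative minor shares the major's key signature and starts on its 6th degree
6th degree = a major 6th above the tonic; a major 6th above Eb is C
→ relative minor of Eb major is C minor
= C minor


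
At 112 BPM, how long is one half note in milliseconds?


Reasoning:
One quarter-note beat = 60000 / BPM = 60000 / 112 ms
Half note = 2 × quarter note
Duration = 2 × 60000 / 112 = 120000 / 112
= 1071.4 ms


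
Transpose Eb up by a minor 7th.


Solution.
minor 7th: 7 letter names, 10 semitones
Letter: E + 6 → D
Pitch: Eb + 10 semitones, spelled as a D → Db
= Db


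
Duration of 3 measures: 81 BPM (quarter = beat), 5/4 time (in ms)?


Let's work it out.
Quarter-note beat duration = 60000 / 81 ms
Beats per measure (5/4) = 5
One measure = 5 × 60000 / 81 = 300000 / 81 ms
3 measures = 3 × 300000 / 81 = 900000 / 81
= 11111.1 ms


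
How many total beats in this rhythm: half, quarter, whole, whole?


Step by step:
Beat values:
  half = 2 beats
  quarter = 1 beat
  whole = 4 beats
  whole = 4 beats
Sum = 2 + 1 + 4 + 4
= 11 beats


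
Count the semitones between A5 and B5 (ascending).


Absolute semitone position = octave×12 + chromatic position
A5: 5×12 + 9 = 69
B5: 5×12 + 11 = 71
Difference = 71 - 69 = 2
= 2 semitones


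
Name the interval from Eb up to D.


Solution.
Letter names: E → D spans 7 letter names → a 7th
Semitones: Eb → D = 11 half-steps
A 7th of 11 semitones is a major 7th
= major 7th


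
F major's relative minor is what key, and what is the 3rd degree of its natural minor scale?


Solution.
The relative minor shares the major's key signature and starts on its 6th degree
6th degree = a major 6th above the tonic; a major 6th above F is D
→ relative minor of F major is D minor
D natural minor scale: D E F G A Bb C
= D minor; 3rd degree = F


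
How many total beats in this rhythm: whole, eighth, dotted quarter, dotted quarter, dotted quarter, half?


Reasoning:
Beat values:
  whole = 4 beats
  eighth = 0.5 beats
  dotted quarter = 1.5 beats
  dotted quarter = 1.5 beats
  dotted quarter = 1.5 beats
  half = 2 beats
Sum = 4 + 0.5 + 1.5 + 1.5 + 1.5 + 2
= 11 beats


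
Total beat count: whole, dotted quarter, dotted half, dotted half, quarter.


Beat values:
  whole = 4 beats
  dotted quarter = 1.5 beats
  dotted half = 3 beats
  dotted half = 3 beats
  quarter = 1 beat
Sum = 4 + 1.5 + 3 + 3 + 1
= 12.5 beats


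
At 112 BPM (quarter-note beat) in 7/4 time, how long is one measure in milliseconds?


Reasoning:
Quarter-note beat duration = 60000 / 112 ms
Beats per measure (7/4) = 7
One measure = 7 × 60000 / 112 = 420000 / 112 ms
= 3750.0 ms


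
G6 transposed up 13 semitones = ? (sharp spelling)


Solution.
G6: chromatic position 7 in octave 6 → absolute = 6×12 + 7 = 79
Transpose up 13: 79 + 13 = 92
92 = 7×12 + 8 → G# in octave 7
Result = G#7


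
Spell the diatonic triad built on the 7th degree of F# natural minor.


Let's work it out.
F# natural minor scale: F# G# A B C# D E
Diatonic triad on degree 7 stacks scale notes 7, 2, 4: E G# B
E→G# = 4 semitones; E→B = 7 semitones → major triad
= E G# B (major)


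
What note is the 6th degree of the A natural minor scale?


Solution.
Natural minor scale pattern: W-H-W-W-H-W-W (2-1-2-2-1-2-2 semitones)
Starting from A:
  A + 2 semitones → B
  B + 1 semitone → C
  C + 2 semitones → D
  D + 2 semitones → E
  E + 1 semitone → F
  F + 2 semitones → G
  G + 2 semitones → A
Scale: A B C D E F G
Degree 6 = F


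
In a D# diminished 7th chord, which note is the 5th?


Step by step:
Diminished 7th chord = root + minor 3rd + diminished 5th + diminished 7th
Seventh chords stack in thirds, so the letter names are D-F-A-C
Root: D#
Minor 3rd above D#: F#
Diminished 5th above D#: A
Diminished 7th above D#: C
The 5th = A


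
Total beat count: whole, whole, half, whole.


Step by step:
Beat values:
  whole = 4 beats
  whole = 4 beats
  half = 2 beats
  whole = 4 beats
Sum = 4 + 4 + 2 + 4
= 14 beats


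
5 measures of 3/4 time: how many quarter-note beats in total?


Solution.
Time signature 3/4: the bottom number 4 means the quarter note gets one count
The top number 3 means 3 quarter-note beats per measure
Total = 3 × 5 measures
= 15 quarter-note beats


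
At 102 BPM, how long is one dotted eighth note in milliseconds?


One quarter-note beat = 60000 / BPM = 60000 / 102 ms
Dotted eighth note = 3/4 × quarter note
Duration = 3/4 × 60000 / 102 = 45000 / 102
= 441.2 ms


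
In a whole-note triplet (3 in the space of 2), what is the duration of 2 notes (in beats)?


Reasoning:
Triplet: 3 notes occupy the space of 2 whole notes
Space = 2 × 4 = 8 beats
Each triplet note = 8 / 3 = 8/3 beats
2 notes = 2 × 8/3 = 16/3
= 16/3 beats


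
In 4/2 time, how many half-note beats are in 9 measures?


Step by step:
Time signature 4/2: the bottom number 2 means the half note gets one count
The top number 4 means 4 half-note beats per measure
Total = 4 × 9 measures
= 36 half-note beats


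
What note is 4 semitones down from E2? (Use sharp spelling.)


Working:
E2: chromatic position 4 in octave 2 → absolute = 2×12 + 4 = 28
Transpose down 4: 28 - 4 = 24
24 = 2×12 + 0 → C in octave 2
Result = C2


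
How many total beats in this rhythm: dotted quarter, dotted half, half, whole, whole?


Let's work it out.
Beat values:
  dotted quarter = 1.5 beats
  dotted half = 3 beats
  half = 2 beats
  whole = 4 beats
  whole = 4 beats
Sum = 1.5 + 3 + 2 + 4 + 4
= 14.5 beats


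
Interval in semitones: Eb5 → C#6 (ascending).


Absolute semitone position = octave×12 + chromatic position
Eb5: 5×12 + 3 = 63
C#6: 6×12 + 1 = 73
Difference = 73 - 63 = 10
= 10 semitones


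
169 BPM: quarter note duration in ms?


Let's work it out.
One quarter-note beat = 60000 / BPM = 60000 / 169 ms
Duration = 60000 / 169
= 355.0 ms


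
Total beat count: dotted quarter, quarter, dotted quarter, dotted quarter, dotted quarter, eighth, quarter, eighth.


Let's work it out.
Beat values:
  dotted quarter = 1.5 beats
  quarter = 1 beat
  dotted quarter = 1.5 beats
  dotted quarter = 1.5 beats
  dotted quarter = 1.5 beats
  eighth = 0.5 beats
  quarter = 1 beat
  eighth = 0.5 beats
Sum = 1.5 + 1 + 1.5 + 1.5 + 1.5 + 0.5 + 1 + 0.5
= 9 beats


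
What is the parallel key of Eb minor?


Parallel keys share the same tonic but differ in mode
Eb minor → parallel is Eb major
= Eb major


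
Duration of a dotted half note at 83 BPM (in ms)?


One quarter-note beat = 60000 / BPM = 60000 / 83 ms
Dotted half note = 3 × quarter note
Duration = 3 × 60000 / 83 = 180000 / 83
= 2168.7 ms


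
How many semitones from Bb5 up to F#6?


Reasoning:
Absolute semitone position = octave×12 + chromatic position
Bb5: 5×12 + 10 = 70
F#6: 6×12 + 6 = 78
Difference = 78 - 70 = 8
= 8 semitones


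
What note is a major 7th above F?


Working:
A 7th spans 7 letter names, so from F we land on E
A major 7th = 11 semitones above F
Spell E at that pitch: E
= E


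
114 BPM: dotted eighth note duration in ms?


One quarter-note beat = 60000 / BPM = 60000 / 114 ms
Dotted eighth note = 3/4 × quarter note
Duration = 3/4 × 60000 / 114 = 45000 / 114
= 394.7 ms


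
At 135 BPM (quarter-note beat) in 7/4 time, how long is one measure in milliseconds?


Step by step:
Quarter-note beat duration = 60000 / 135 ms
Beats per measure (7/4) = 7
One measure = 7 × 60000 / 135 = 420000 / 135 ms
= 3111.1 ms


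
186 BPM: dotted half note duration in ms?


Solution.
One quarter-note beat = 60000 / BPM = 60000 / 186 ms
Dotted half note = 3 × quarter note
Duration = 3 × 60000 / 186 = 180000 / 186
= 967.7 ms


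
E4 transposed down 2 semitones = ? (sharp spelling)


E4: chromatic position 4 in octave 4 → absolute = 4×12 + 4 = 52
Transpose down 2: 52 - 2 = 50
50 = 4×12 + 2 → D in octave 4
Result = D4


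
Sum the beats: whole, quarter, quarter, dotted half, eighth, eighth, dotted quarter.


Beat values:
  whole = 4 beats
  quarter = 1 beat
  quarter = 1 beat
  dotted half = 3 beats
  eighth = 0.5 beats
  eighth = 0.5 beats
  dotted quarter = 1.5 beats
Sum = 4 + 1 + 1 + 3 + 0.5 + 0.5 + 1.5
= 11.5 beats


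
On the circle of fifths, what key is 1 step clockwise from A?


Each clockwise step on the circle of fifths moves up a perfect 5th
From A: A → E
= E


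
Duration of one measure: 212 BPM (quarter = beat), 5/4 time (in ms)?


Working:
Quarter-note beat duration = 60000 / 212 ms
Beats per measure (5/4) = 5
One measure = 5 × 60000 / 212 = 300000 / 212 ms
= 1415.1 ms


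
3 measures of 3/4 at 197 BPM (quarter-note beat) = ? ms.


Reasoning:
Quarter-note beat duration = 60000 / 197 ms
Beats per measure (3/4) = 3
One measure = 3 × 60000 / 197 = 180000 / 197 ms
3 measures = 3 × 180000 / 197 = 540000 / 197
= 2741.1 ms


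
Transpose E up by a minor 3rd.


minor 3rd: 3 letter names, 3 semitones
Letter: E + 2 → G
Pitch: E + 3 semitones, spelled as a G → G
= G


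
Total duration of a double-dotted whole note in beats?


Base whole note = 4 beats
Dot 1 adds half the previous value: +2
Dot 2 adds half the previous value: +1
One double-dotted whole = 4 + 2 + 1 = 7
= 7 beats


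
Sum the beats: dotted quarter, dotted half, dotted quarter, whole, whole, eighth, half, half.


Solution.
Beat values:
  dotted quarter = 1.5 beats
  dotted half = 3 beats
  dotted quarter = 1.5 beats
  whole = 4 beats
  whole = 4 beats
  eighth = 0.5 beats
  half = 2 beats
  half = 2 beats
Sum = 1.5 + 3 + 1.5 + 4 + 4 + 0.5 + 2 + 2
= 18.5 beats


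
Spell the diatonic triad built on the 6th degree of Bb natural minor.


Reasoning:
Bb natural minor scale: Bb C Db Eb F Gb Ab
Diatonic triad on degree 6 stacks scale notes 6, 1, 3: Gb Bb Db
Gb→Bb = 4 semitones; Gb→Db = 7 semitones → major triad
= Gb Bb Db (major)


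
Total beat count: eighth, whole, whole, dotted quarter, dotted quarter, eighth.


Working:
Beat values:
  eighth = 0.5 beats
  whole = 4 beats
  whole = 4 beats
  dotted quarter = 1.5 beats
  dotted quarter = 1.5 beats
  eighth = 0.5 beats
Sum = 0.5 + 4 + 4 + 1.5 + 1.5 + 0.5
= 12 beats


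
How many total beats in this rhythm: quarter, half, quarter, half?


Working:
Beat values:
  quarter = 1 beat
  half = 2 beats
  quarter = 1 beat
  half = 2 beats
Sum = 1 + 2 + 1 + 2
= 6 beats


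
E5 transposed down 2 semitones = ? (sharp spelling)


E5: chromatic position 4 in octave 5 → absolute = 5×12 + 4 = 64
Transpose down 2: 64 - 2 = 62
62 = 5×12 + 2 → D in octave 5
Result = D5


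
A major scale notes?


Solution.
Major scale pattern: W-W-H-W-W-W-H (2-2-1-2-2-2-1 semitones)
Starting from A:
  A + 2 semitones → B
  B + 2 semitones → C#
  C# + 1 semitone → D
  D + 2 semitones → E
  E + 2 semitones → F#
  F# + 2 semitones → G#
  G# + 1 semitone → A
Scale = A B C# D E F# G#


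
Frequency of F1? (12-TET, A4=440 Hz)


f = 440 × 2^(n/12) where n = semitones from A4
F1: -40 semitones from A4
f = 440 × 2^(-40/12)
f = 43.65 Hz


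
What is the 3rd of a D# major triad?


Major triad = root + major 3rd (4 semitones) + perfect 5th (7 semitones)
A triad on D# stacks thirds, so the chord tones use letter names D-F-A
Root: D#
Major 3rd above D#: F##
Perfect 5th above D#: A#
The 3rd = F##


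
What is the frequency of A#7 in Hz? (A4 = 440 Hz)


Step by step:
f = 440 × 2^(n/12) where n = semitones from A4
A#7: 37 semitones from A4
f = 440 × 2^(37/12)
f = 3729.31 Hz


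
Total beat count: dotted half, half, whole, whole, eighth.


Let's work it out.
Beat values:
  dotted half = 3 beats
  half = 2 beats
  whole = 4 beats
  whole = 4 beats
  eighth = 0.5 beats
Sum = 3 + 2 + 4 + 4 + 0.5
= 13.5 beats


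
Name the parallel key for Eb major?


Step by step:
Parallel keys share the same tonic but differ in mode
Eb major → parallel is Eb minor
= Eb minor


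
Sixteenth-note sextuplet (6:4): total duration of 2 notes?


Working:
Sextuplet: 6 notes occupy the space of 4 sixteenth notes
Space = 4 × 1/4 = 1 beat
Each sextuplet note = 1 / 6 = 1/6 beats
2 notes = 2 × 1/6 = 1/3
= 1/3 beats


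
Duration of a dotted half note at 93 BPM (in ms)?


Working:
One quarter-note beat = 60000 / BPM = 60000 / 93 ms
Dotted half note = 3 × quarter note
Duration = 3 × 60000 / 93 = 180000 / 93
= 1935.5 ms


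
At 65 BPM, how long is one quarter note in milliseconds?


Let's work it out.
One quarter-note beat = 60000 / BPM = 60000 / 65 ms
Duration = 60000 / 65
= 923.1 ms


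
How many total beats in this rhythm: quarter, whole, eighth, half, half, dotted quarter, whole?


Reasoning:
Beat values:
  quarter = 1 beat
  whole = 4 beats
  eighth = 0.5 beats
  half = 2 beats
  half = 2 beats
  dotted quarter = 1.5 beats
  whole = 4 beats
Sum = 1 + 4 + 0.5 + 2 + 2 + 1.5 + 4
= 15 beats


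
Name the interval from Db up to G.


Working:
Letter names: D → G spans 4 letter names → a 4th
Semitones: Db → G = 6 half-steps
A 4th of 6 semitones is an augmented 4th
= augmented 4th


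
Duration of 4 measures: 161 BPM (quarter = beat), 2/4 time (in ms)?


Reasoning:
Quarter-note beat duration = 60000 / 161 ms
Beats per measure (2/4) = 2
One measure = 2 × 60000 / 161 = 120000 / 161 ms
4 measures = 4 × 120000 / 161 = 480000 / 161
= 2981.4 ms


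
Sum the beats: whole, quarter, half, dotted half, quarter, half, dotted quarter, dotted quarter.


Working:
Beat values:
  whole = 4 beats
  quarter = 1 beat
  half = 2 beats
  dotted half = 3 beats
  quarter = 1 beat
  half = 2 beats
  dotted quarter = 1.5 beats
  dotted quarter = 1.5 beats
Sum = 4 + 1 + 2 + 3 + 1 + 2 + 1.5 + 1.5
= 16 beats


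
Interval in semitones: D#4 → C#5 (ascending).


Step by step:
Absolute semitone position = octave×12 + chromatic position
D#4: 4×12 + 3 = 51
C#5: 5×12 + 1 = 61
Difference = 61 - 51 = 10
= 10 semitones


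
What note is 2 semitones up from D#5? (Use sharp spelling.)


Working:
D#5: chromatic position 3 in octave 5 → absolute = 5×12 + 3 = 63
Transpose up 2: 63 + 2 = 65
65 = 5×12 + 5 → F in octave 5
Result = F5


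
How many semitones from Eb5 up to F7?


Step by step:
Absolute semitone position = octave×12 + chromatic position
Eb5: 5×12 + 3 = 63
F7: 7×12 + 5 = 89
Difference = 89 - 63 = 26
= 26 semitones


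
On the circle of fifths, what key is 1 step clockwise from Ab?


Each clockwise step on the circle of fifths moves up a perfect 5th
From Ab: Ab → Eb
= Eb


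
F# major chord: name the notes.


Let's work it out.
Major triad = root + major 3rd (4 semitones) + perfect 5th (7 semitones)
A triad on F# stacks thirds, so the chord tones use letter names F-A-C
Root: F#
Major 3rd above F#: A#
Perfect 5th above F#: C#
Chord = F# A# C#


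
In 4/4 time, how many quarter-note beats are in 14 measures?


Let's work it out.
Time signature 4/4: the bottom number 4 means the quarter note gets one count
The top number 4 means 4 quarter-note beats per measure
Total = 4 × 14 measures
= 56 quarter-note beats


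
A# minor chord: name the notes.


Step by step:
Minor triad = root + minor 3rd (3 semitones) + perfect 5th (7 semitones)
A triad on A# stacks thirds, so the chord tones use letter names A-C-E
Root: A#
Minor 3rd above A#: C#
Perfect 5th above A#: E#
Chord = A# C# E#


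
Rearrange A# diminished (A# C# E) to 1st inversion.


Root position: A# C# E
1st inversion: move root up an octave
Bass note: C#
Notes (bottom to top) = C# E A#


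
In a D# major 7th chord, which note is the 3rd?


Solution.
Major 7th chord = root + major 3rd + perfect 5th + major 7th
Seventh chords stack in thirds, so the letter names are D-F-A-C
Root: D#
Major 3rd above D#: F##
Perfect 5th above D#: A#
Major 7th above D#: C##
The 3rd = F##


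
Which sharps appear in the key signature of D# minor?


Reasoning:
Sharp minor keys follow the circle of fifths: A(0), E(1), B(2), F#(3), C#(4), G#(5), D#(6), A#(7)
D# minor has 6 sharps
Order of sharps: F# C# G# D# A# E# B# → first 6: F#, C#, G#, D#, A#, E#
= F#, C#, G#, D#, A#, E#
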